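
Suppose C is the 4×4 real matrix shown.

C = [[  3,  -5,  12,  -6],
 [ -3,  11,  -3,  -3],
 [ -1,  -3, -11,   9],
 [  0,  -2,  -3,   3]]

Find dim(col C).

Row reduce to echelon form.
R2 ← R2 + R1: [0, 6, 9, -9]
R3 ← R3 + (1/3)·R1: [0, -14/3, -7, 7]
R3 ← R3 + (7/9)·R2: [0, 0, 0, 0]
R4 ← R4 + (1/3)·R2: [0, 0, 0, 0]
Echelon form has 2 nonzero rows, so rank(C) = 2.
The column space has dimension equal to the rank: 2.

2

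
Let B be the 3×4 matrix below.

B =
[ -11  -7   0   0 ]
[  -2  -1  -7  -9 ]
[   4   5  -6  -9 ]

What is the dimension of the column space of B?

Row reduce to echelon form.
R2 ← R2 − (2/11)·R1: [0, 3/11, -7, -9]
R3 ← R3 + (4/11)·R1: [0, 27/11, -6, -9]
R3 ← R3 − (9)·R2: [0, 0, 57, 72]
Echelon form has 3 nonzero rows, so rank(B) = 3.
The column space has dimension equal to the rank: 3.

3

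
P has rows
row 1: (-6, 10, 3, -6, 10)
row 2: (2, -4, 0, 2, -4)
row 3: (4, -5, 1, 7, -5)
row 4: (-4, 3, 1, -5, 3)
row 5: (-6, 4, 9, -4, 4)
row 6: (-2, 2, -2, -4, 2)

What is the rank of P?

Row reduce to echelon form.
R2 ← R2 + (1/3)·R1: [0, -2/3, 1, 0, -2/3]
R3 ← R3 + (2/3)·R1: [0, 5/3, 3, 3, 5/3]
R4 ← R4 − (2/3)·R1: [0, -11/3, -1, -1, -11/3]
R5 ← R5 − R1: [0, -6, 6, 2, -6]
R6 ← R6 − (1/3)·R1: [0, -4/3, -3, -2, -4/3]
R3 ← R3 + (5/2)·R2: [0, 0, 11/2, 3, 0]
R4 ← R4 − (11/2)·R2: [0, 0, -13/2, -1, 0]
R5 ← R5 − (9)·R2: [0, 0, -3, 2, 0]
R6 ← R6 − (2)·R2: [0, 0, -5, -2, 0]
R4 ← R4 + (13/11)·R3: [0, 0, 0, 28/11, 0]
R5 ← R5 + (6/11)·R3: [0, 0, 0, 40/11, 0]
R6 ← R6 + (10/11)·R3: [0, 0, 0, 8/11, 0]
R5 ← R5 − (10/7)·R4: [0, 0, 0, 0, 0]
R6 ← R6 − (2/7)·R4: [0, 0, 0, 0, 0]
Echelon form has 4 nonzero rows, so rank(P) = 4.

4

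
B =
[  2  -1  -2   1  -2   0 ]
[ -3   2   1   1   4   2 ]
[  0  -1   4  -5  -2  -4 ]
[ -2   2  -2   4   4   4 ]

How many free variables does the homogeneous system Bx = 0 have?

Row reduce to echelon form.
R2 ← R2 + (3/2)·R1: [0, 1/2, -2, 5/2, 1, 2]
R4 ← R4 + R1: [0, 1, -4, 5, 2, 4]
R3 ← R3 + (2)·R2: [0, 0, 0, 0, 0, 0]
R4 ← R4 − (2)·R2: [0, 0, 0, 0, 0, 0]
2 nonzero rows, so rank(B) = 2.
B has 6 columns; by rank–nullity, nullity = 6 − 2 = 4.

4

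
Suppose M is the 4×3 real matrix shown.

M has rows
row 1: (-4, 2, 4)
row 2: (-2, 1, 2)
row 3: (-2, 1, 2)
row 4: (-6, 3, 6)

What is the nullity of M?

2

Row reduce to echelon form.
R2 ← R2 − (1/2)·R1: [0, 0, 0]
R3 ← R3 − (1/2)·R1: [0, 0, 0]
R4 ← R4 − (3/2)·R1: [0, 0, 0]
1 nonzero row, so rank(M) = 1.
M has 3 columns; by rank–nullity, nullity = 3 − 1 = 2.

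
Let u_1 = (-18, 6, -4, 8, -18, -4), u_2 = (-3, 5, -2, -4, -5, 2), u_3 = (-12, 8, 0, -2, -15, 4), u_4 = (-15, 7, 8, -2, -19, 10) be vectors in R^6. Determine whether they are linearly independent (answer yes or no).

Form the matrix with these vectors as rows and row reduce.
R2 ← R2 − (1/6)·R1: [0, 4, -4/3, -16/3, -2, 8/3]
R3 ← R3 − (2/3)·R1: [0, 4, 8/3, -22/3, -3, 20/3]
R4 ← R4 − (5/6)·R1: [0, 2, 34/3, -26/3, -4, 40/3]
R3 ← R3 − R2: [0, 0, 4, -2, -1, 4]
R4 ← R4 − (1/2)·R2: [0, 0, 12, -6, -3, 12]
R4 ← R4 − (3)·R3: [0, 0, 0, 0, 0, 0]
3 nonzero rows, so the 4 vectors span a space of dimension 3.
Since 3 < 4, the vectors are linearly dependent.

no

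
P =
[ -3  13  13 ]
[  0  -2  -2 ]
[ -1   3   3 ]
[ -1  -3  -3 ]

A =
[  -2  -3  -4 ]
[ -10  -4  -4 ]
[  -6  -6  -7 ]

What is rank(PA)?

First compute PA:
[[-202, -121, -131],
 [ 32,  20,  22],
 [-46, -27, -29],
 [ 50,  33,  37]]
Now row reduce the product.
R2 ← R2 + (16/101)·R1: [0, 84/101, 126/101]
R3 ← R3 − (23/101)·R1: [0, 56/101, 84/101]
R4 ← R4 + (25/101)·R1: [0, 308/101, 462/101]
R3 ← R3 − (2/3)·R2: [0, 0, 0]
R4 ← R4 − (11/3)·R2: [0, 0, 0]
2 nonzero rows, so rank(PA) = 2.

2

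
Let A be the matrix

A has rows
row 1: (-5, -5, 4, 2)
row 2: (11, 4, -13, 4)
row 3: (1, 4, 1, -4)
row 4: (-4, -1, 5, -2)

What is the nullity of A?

2

Row reduce to echelon form.
R2 ← R2 + (11/5)·R1: [0, -7, -21/5, 42/5]
R3 ← R3 + (1/5)·R1: [0, 3, 9/5, -18/5]
R4 ← R4 − (4/5)·R1: [0, 3, 9/5, -18/5]
R3 ← R3 + (3/7)·R2: [0, 0, 0, 0]
R4 ← R4 + (3/7)·R2: [0, 0, 0, 0]
2 nonzero rows, so rank(A) = 2.
A has 4 columns; by rank–nullity, nullity = 4 − 2 = 2.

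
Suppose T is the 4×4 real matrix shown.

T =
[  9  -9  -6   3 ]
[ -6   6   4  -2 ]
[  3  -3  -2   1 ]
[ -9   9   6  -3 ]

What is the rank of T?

1

Row reduce to echelon form.
R2 ← R2 + (2/3)·R1: [0, 0, 0, 0]
R3 ← R3 − (1/3)·R1: [0, 0, 0, 0]
R4 ← R4 + R1: [0, 0, 0, 0]
Echelon form has 1 nonzero row, so rank(T) = 1.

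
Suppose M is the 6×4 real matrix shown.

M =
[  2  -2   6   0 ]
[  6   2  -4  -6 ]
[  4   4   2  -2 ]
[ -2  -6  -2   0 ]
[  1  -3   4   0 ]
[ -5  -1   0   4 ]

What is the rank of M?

3

Row reduce to echelon form.
R2 ← R2 − (3)·R1: [0, 8, -22, -6]
R3 ← R3 − (2)·R1: [0, 8, -10, -2]
R4 ← R4 + R1: [0, -8, 4, 0]
R5 ← R5 − (1/2)·R1: [0, -2, 1, 0]
R6 ← R6 + (5/2)·R1: [0, -6, 15, 4]
R3 ← R3 − R2: [0, 0, 12, 4]
R4 ← R4 + R2: [0, 0, -18, -6]
R5 ← R5 + (1/4)·R2: [0, 0, -9/2, -3/2]
R6 ← R6 + (3/4)·R2: [0, 0, -3/2, -1/2]
R4 ← R4 + (3/2)·R3: [0, 0, 0, 0]
R5 ← R5 + (3/8)·R3: [0, 0, 0, 0]
R6 ← R6 + (1/8)·R3: [0, 0, 0, 0]
Echelon form has 3 nonzero rows, so rank(M) = 3.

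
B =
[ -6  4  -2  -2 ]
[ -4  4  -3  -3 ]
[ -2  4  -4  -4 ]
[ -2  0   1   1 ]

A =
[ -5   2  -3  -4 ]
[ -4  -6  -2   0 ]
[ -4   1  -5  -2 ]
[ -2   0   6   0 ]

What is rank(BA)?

2

First compute BA:
[[ 26, -38,   8,  28],
 [ 22, -35,   1,  22],
 [ 18, -32,  -6,  16],
 [  4,  -3,   7,   6]]
Now row reduce the product.
R2 ← R2 − (11/13)·R1: [0, -37/13, -75/13, -22/13]
R3 ← R3 − (9/13)·R1: [0, -74/13, -150/13, -44/13]
R4 ← R4 − (2/13)·R1: [0, 37/13, 75/13, 22/13]
R3 ← R3 − (2)·R2: [0, 0, 0, 0]
R4 ← R4 + R2: [0, 0, 0, 0]
2 nonzero rows, so rank(BA) = 2.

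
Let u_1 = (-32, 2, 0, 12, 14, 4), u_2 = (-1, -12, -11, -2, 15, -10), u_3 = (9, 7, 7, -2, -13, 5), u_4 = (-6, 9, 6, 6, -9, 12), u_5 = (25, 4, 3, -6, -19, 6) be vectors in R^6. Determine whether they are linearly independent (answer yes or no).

Form the matrix with these vectors as rows and row reduce.
R2 ← R2 − (1/32)·R1: [0, -193/16, -11, -19/8, 233/16, -81/8]
R3 ← R3 + (9/32)·R1: [0, 121/16, 7, 11/8, -145/16, 49/8]
R4 ← R4 − (3/16)·R1: [0, 69/8, 6, 15/4, -93/8, 45/4]
R5 ← R5 + (25/32)·R1: [0, 89/16, 3, 27/8, -129/16, 73/8]
R3 ← R3 + (121/193)·R2: [0, 0, 20/193, -22/193, 13/193, -43/193]
R4 ← R4 + (138/193)·R2: [0, 0, -360/193, 396/193, -234/193, 774/193]
R5 ← R5 + (89/193)·R2: [0, 0, -400/193, 440/193, -260/193, 860/193]
R4 ← R4 + (18)·R3: [0, 0, 0, 0, 0, 0]
R5 ← R5 + (20)·R3: [0, 0, 0, 0, 0, 0]
3 nonzero rows, so the 5 vectors span a space of dimension 3.
Since 3 < 5, the vectors are linearly dependent.

no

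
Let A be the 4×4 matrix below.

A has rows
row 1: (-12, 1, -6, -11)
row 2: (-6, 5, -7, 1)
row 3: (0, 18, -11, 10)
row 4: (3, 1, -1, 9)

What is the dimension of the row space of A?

3

Row reduce to echelon form.
R2 ← R2 − (1/2)·R1: [0, 9/2, -4, 13/2]
R4 ← R4 + (1/4)·R1: [0, 5/4, -5/2, 25/4]
R3 ← R3 − (4)·R2: [0, 0, 5, -16]
R4 ← R4 − (5/18)·R2: [0, 0, -25/18, 40/9]
R4 ← R4 + (5/18)·R3: [0, 0, 0, 0]
Echelon form has 3 nonzero rows, so rank(A) = 3.
The row space has dimension equal to the rank: 3.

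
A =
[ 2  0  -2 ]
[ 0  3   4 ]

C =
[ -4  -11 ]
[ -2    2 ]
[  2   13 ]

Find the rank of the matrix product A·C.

First compute AC:
[[-12, -48],
 [  2,  58]]
Now row reduce the product.
R2 ← R2 + (1/6)·R1: [0, 50]
2 nonzero rows, so rank(AC) = 2.

2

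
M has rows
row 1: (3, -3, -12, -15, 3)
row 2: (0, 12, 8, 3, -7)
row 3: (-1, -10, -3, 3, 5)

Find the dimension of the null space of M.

2

Row reduce to echelon form.
R3 ← R3 + (1/3)·R1: [0, -11, -7, -2, 6]
R3 ← R3 + (11/12)·R2: [0, 0, 1/3, 3/4, -5/12]
3 nonzero rows, so rank(M) = 3.
M has 5 columns; by rank–nullity, nullity = 5 − 3 = 2.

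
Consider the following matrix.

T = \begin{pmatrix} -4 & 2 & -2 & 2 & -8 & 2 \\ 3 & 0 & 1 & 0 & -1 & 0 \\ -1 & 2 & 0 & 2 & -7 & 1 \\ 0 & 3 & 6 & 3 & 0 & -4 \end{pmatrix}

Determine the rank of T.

Row reduce to echelon form.
R2 ← R2 + (3/4)·R1: [0, 3/2, -1/2, 3/2, -7, 3/2]
R3 ← R3 − (1/4)·R1: [0, 3/2, 1/2, 3/2, -5, 1/2]
R3 ← R3 − R2: [0, 0, 1, 0, 2, -1]
R4 ← R4 − (2)·R2: [0, 0, 7, 0, 14, -7]
R4 ← R4 − (7)·R3: [0, 0, 0, 0, 0, 0]
Echelon form has 3 nonzero rows, so rank(T) = 3.

3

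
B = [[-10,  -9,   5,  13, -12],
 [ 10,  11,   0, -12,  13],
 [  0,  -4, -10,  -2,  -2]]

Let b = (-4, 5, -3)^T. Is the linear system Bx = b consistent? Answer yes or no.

Row reduce the augmented matrix [B | b].
R2 ← R2 + R1: [0, 2, 5, 1, 1, 1]
R3 ← R3 + (2)·R2: [0, 0, 0, 0, 0, -1]
The echelon form has 3 nonzero rows; the last pivot sits in the augmented column, so rank(B) = 2 but rank([B|b]) = 3.
Since the ranks differ, the system is inconsistent.

no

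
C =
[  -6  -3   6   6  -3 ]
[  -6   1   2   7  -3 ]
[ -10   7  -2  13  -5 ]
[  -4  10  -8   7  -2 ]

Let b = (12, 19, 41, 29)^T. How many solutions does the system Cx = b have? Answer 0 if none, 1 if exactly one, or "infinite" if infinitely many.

Row reduce the augmented matrix [C | b].
R2 ← R2 − R1: [0, 4, -4, 1, 0, 7]
R3 ← R3 − (5/3)·R1: [0, 12, -12, 3, 0, 21]
R4 ← R4 − (2/3)·R1: [0, 12, -12, 3, 0, 21]
R3 ← R3 − (3)·R2: [0, 0, 0, 0, 0, 0]
R4 ← R4 − (3)·R2: [0, 0, 0, 0, 0, 0]
The echelon form has 2 nonzero rows, and every pivot lies in the first 5 columns, so rank(C) = rank([C|b]) = 2.
The system is consistent.
rank = 2 < 5 unknowns, so there are infinitely many solutions.

infinite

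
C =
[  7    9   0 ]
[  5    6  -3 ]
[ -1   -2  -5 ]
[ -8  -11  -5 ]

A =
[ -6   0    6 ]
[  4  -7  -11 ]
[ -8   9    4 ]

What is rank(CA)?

First compute CA:
[[ -6, -63, -57],
 [ 18, -69, -48],
 [ 38, -31,  -4],
 [ 44,  32,  53]]
Now row reduce the product.
R2 ← R2 + (3)·R1: [0, -258, -219]
R3 ← R3 + (19/3)·R1: [0, -430, -365]
R4 ← R4 + (22/3)·R1: [0, -430, -365]
R3 ← R3 − (5/3)·R2: [0, 0, 0]
R4 ← R4 − (5/3)·R2: [0, 0, 0]
2 nonzero rows, so rank(CA) = 2.

2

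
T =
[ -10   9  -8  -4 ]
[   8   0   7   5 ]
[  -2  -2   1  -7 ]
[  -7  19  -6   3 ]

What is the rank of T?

Row reduce to echelon form.
R2 ← R2 + (4/5)·R1: [0, 36/5, 3/5, 9/5]
R3 ← R3 − (1/5)·R1: [0, -19/5, 13/5, -31/5]
R4 ← R4 − (7/10)·R1: [0, 127/10, -2/5, 29/5]
R3 ← R3 + (19/36)·R2: [0, 0, 35/12, -21/4]
R4 ← R4 − (127/72)·R2: [0, 0, -35/24, 21/8]
R4 ← R4 + (1/2)·R3: [0, 0, 0, 0]
Echelon form has 3 nonzero rows, so rank(T) = 3.

3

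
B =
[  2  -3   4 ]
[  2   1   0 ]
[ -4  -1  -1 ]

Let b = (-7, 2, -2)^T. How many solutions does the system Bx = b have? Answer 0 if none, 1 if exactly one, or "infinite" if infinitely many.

Row reduce the augmented matrix [B | b].
R2 ← R2 − R1: [0, 4, -4, 9]
R3 ← R3 + (2)·R1: [0, -7, 7, -16]
R3 ← R3 + (7/4)·R2: [0, 0, 0, -1/4]
The echelon form has 3 nonzero rows; the last pivot sits in the augmented column, so rank(B) = 2 but rank([B|b]) = 3.
Since the ranks differ, the system is inconsistent.
It has no solutions.

0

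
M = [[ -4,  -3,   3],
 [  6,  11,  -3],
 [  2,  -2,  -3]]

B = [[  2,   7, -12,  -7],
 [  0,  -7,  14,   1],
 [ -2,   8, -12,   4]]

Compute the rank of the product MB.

First compute MB:
[[-14,  17, -30,  37],
 [ 18, -59, 118, -43],
 [ 10,   4, -16, -28]]
Now row reduce the product.
R2 ← R2 + (9/7)·R1: [0, -260/7, 556/7, 32/7]
R3 ← R3 + (5/7)·R1: [0, 113/7, -262/7, -11/7]
R3 ← R3 + (113/260)·R2: [0, 0, -189/65, 27/65]
3 nonzero rows, so rank(MB) = 3.

3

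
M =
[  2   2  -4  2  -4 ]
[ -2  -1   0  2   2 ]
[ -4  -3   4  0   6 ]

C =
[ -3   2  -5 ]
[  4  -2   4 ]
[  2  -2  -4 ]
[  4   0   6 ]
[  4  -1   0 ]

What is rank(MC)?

First compute MC:
[[-14,  12,  26],
 [ 18,  -4,  18],
 [ 32, -16,  -8]]
Now row reduce the product.
R2 ← R2 + (9/7)·R1: [0, 80/7, 360/7]
R3 ← R3 + (16/7)·R1: [0, 80/7, 360/7]
R3 ← R3 − R2: [0, 0, 0]
2 nonzero rows, so rank(MC) = 2.

2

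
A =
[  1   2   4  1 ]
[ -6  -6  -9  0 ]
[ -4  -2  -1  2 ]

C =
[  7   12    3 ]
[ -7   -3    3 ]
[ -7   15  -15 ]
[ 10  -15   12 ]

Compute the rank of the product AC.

2

First compute AC:
[[-25,  51, -39],
 [ 63, -189,  99],
 [ 13, -87,  21]]
Now row reduce the product.
R2 ← R2 + (63/25)·R1: [0, -1512/25, 18/25]
R3 ← R3 + (13/25)·R1: [0, -1512/25, 18/25]
R3 ← R3 − R2: [0, 0, 0]
2 nonzero rows, so rank(AC) = 2.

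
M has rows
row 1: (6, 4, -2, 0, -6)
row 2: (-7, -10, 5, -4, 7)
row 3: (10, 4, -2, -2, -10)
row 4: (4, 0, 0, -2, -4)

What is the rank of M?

Row reduce to echelon form.
R2 ← R2 + (7/6)·R1: [0, -16/3, 8/3, -4, 0]
R3 ← R3 − (5/3)·R1: [0, -8/3, 4/3, -2, 0]
R4 ← R4 − (2/3)·R1: [0, -8/3, 4/3, -2, 0]
R3 ← R3 − (1/2)·R2: [0, 0, 0, 0, 0]
R4 ← R4 − (1/2)·R2: [0, 0, 0, 0, 0]
Echelon form has 2 nonzero rows, so rank(M) = 2.

2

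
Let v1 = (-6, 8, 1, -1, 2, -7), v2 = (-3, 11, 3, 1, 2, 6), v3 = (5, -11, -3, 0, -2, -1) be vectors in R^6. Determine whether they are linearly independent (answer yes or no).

Form the matrix with these vectors as rows and row reduce.
R2 ← R2 − (1/2)·R1: [0, 7, 5/2, 3/2, 1, 19/2]
R3 ← R3 + (5/6)·R1: [0, -13/3, -13/6, -5/6, -1/3, -41/6]
R3 ← R3 + (13/21)·R2: [0, 0, -13/21, 2/21, 2/7, -20/21]
3 nonzero rows, so the 3 vectors span a space of dimension 3.
Since 3 = 3, the vectors are linearly independent.

yes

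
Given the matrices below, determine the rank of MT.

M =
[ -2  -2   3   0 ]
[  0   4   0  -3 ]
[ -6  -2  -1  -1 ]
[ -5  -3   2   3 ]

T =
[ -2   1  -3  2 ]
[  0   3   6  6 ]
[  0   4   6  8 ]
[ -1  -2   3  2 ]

First compute MT:
[[  4,   4,  12,   8],
 [  3,  18,  15,  18],
 [ 13, -14,  -3, -34],
 [  7, -12,  18,  -6]]
Now row reduce the product.
R2 ← R2 − (3/4)·R1: [0, 15, 6, 12]
R3 ← R3 − (13/4)·R1: [0, -27, -42, -60]
R4 ← R4 − (7/4)·R1: [0, -19, -3, -20]
R3 ← R3 + (9/5)·R2: [0, 0, -156/5, -192/5]
R4 ← R4 + (19/15)·R2: [0, 0, 23/5, -24/5]
R4 ← R4 + (23/156)·R3: [0, 0, 0, -136/13]
4 nonzero rows, so rank(MT) = 4.

4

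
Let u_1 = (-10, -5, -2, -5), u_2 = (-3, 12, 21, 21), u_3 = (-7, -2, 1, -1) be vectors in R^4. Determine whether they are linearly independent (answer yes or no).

no

Form the matrix with these vectors as rows and row reduce.
R2 ← R2 − (3/10)·R1: [0, 27/2, 108/5, 45/2]
R3 ← R3 − (7/10)·R1: [0, 3/2, 12/5, 5/2]
R3 ← R3 − (1/9)·R2: [0, 0, 0, 0]
2 nonzero rows, so the 3 vectors span a space of dimension 2.
Since 2 < 3, the vectors are linearly dependent.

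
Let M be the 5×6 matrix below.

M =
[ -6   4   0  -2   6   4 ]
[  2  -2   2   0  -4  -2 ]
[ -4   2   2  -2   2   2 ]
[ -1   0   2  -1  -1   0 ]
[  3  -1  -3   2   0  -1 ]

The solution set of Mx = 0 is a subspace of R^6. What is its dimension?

Row reduce to echelon form.
R2 ← R2 + (1/3)·R1: [0, -2/3, 2, -2/3, -2, -2/3]
R3 ← R3 − (2/3)·R1: [0, -2/3, 2, -2/3, -2, -2/3]
R4 ← R4 − (1/6)·R1: [0, -2/3, 2, -2/3, -2, -2/3]
R5 ← R5 + (1/2)·R1: [0, 1, -3, 1, 3, 1]
R3 ← R3 − R2: [0, 0, 0, 0, 0, 0]
R4 ← R4 − R2: [0, 0, 0, 0, 0, 0]
R5 ← R5 + (3/2)·R2: [0, 0, 0, 0, 0, 0]
2 nonzero rows, so rank(M) = 2.
M has 6 columns; by rank–nullity, nullity = 6 − 2 = 4.

4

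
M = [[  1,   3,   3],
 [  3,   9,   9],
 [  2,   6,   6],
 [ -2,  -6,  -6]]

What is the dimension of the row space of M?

Row reduce to echelon form.
R2 ← R2 − (3)·R1: [0, 0, 0]
R3 ← R3 − (2)·R1: [0, 0, 0]
R4 ← R4 + (2)·R1: [0, 0, 0]
Echelon form has 1 nonzero row, so rank(M) = 1.
The row space has dimension equal to the rank: 1.

1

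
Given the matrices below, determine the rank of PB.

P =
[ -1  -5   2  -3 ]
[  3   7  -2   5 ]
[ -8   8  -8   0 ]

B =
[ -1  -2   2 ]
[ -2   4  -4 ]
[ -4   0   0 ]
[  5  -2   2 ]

2

First compute PB:
[[-12, -12,  12],
 [ 16,  12, -12],
 [ 24,  48, -48]]
Now row reduce the product.
R2 ← R2 + (4/3)·R1: [0, -4, 4]
R3 ← R3 + (2)·R1: [0, 24, -24]
R3 ← R3 + (6)·R2: [0, 0, 0]
2 nonzero rows, so rank(PB) = 2.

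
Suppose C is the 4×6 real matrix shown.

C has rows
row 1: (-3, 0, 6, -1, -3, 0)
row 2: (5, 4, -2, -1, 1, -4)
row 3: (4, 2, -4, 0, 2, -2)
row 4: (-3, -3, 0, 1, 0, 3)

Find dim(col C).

2

Row reduce to echelon form.
R2 ← R2 + (5/3)·R1: [0, 4, 8, -8/3, -4, -4]
R3 ← R3 + (4/3)·R1: [0, 2, 4, -4/3, -2, -2]
R4 ← R4 − R1: [0, -3, -6, 2, 3, 3]
R3 ← R3 − (1/2)·R2: [0, 0, 0, 0, 0, 0]
R4 ← R4 + (3/4)·R2: [0, 0, 0, 0, 0, 0]
Echelon form has 2 nonzero rows, so rank(C) = 2.
The column space has dimension equal to the rank: 2.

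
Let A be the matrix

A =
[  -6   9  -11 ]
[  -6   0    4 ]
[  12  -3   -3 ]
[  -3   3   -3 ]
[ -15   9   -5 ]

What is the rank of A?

2

Row reduce to echelon form.
R2 ← R2 − R1: [0, -9, 15]
R3 ← R3 + (2)·R1: [0, 15, -25]
R4 ← R4 − (1/2)·R1: [0, -3/2, 5/2]
R5 ← R5 − (5/2)·R1: [0, -27/2, 45/2]
R3 ← R3 + (5/3)·R2: [0, 0, 0]
R4 ← R4 − (1/6)·R2: [0, 0, 0]
R5 ← R5 − (3/2)·R2: [0, 0, 0]
Echelon form has 2 nonzero rows, so rank(A) = 2.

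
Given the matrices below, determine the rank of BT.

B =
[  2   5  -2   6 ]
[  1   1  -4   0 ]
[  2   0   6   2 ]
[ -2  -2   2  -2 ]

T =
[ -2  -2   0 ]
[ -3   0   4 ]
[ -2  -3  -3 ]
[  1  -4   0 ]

3

First compute BT:
[[ -9, -22,  26],
 [  3,  10,  16],
 [-14, -30, -18],
 [  4,   6, -14]]
Now row reduce the product.
R2 ← R2 + (1/3)·R1: [0, 8/3, 74/3]
R3 ← R3 − (14/9)·R1: [0, 38/9, -526/9]
R4 ← R4 + (4/9)·R1: [0, -34/9, -22/9]
R3 ← R3 − (19/12)·R2: [0, 0, -195/2]
R4 ← R4 + (17/12)·R2: [0, 0, 65/2]
R4 ← R4 + (1/3)·R3: [0, 0, 0]
3 nonzero rows, so rank(BT) = 3.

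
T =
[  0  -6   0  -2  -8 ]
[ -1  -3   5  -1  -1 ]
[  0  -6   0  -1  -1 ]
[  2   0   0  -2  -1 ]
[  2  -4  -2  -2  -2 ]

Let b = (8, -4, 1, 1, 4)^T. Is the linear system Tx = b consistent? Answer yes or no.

Row reduce the augmented matrix [T | b].
Swap R1 ↔ R2
R4 ← R4 + (2)·R1: [0, -6, 10, -4, -3, -7]
R5 ← R5 + (2)·R1: [0, -10, 8, -4, -4, -4]
R3 ← R3 − R2: [0, 0, 0, 1, 7, -7]
R4 ← R4 − R2: [0, 0, 10, -2, 5, -15]
R5 ← R5 − (5/3)·R2: [0, 0, 8, -2/3, 28/3, -52/3]
Swap R3 ↔ R4
R5 ← R5 − (4/5)·R3: [0, 0, 0, 14/15, 16/3, -16/3]
R5 ← R5 − (14/15)·R4: [0, 0, 0, 0, -6/5, 6/5]
The echelon form has 5 nonzero rows, and every pivot lies in the first 5 columns, so rank(T) = rank([T|b]) = 5.
The system is consistent.

yes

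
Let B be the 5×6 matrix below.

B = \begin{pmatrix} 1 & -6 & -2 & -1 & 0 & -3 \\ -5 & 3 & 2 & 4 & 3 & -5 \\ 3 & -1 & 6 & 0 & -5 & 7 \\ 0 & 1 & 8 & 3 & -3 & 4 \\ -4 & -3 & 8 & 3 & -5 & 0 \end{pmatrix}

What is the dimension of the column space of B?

Row reduce to echelon form.
R2 ← R2 + (5)·R1: [0, -27, -8, -1, 3, -20]
R3 ← R3 − (3)·R1: [0, 17, 12, 3, -5, 16]
R5 ← R5 + (4)·R1: [0, -27, 0, -1, -5, -12]
R3 ← R3 + (17/27)·R2: [0, 0, 188/27, 64/27, -28/9, 92/27]
R4 ← R4 + (1/27)·R2: [0, 0, 208/27, 80/27, -26/9, 88/27]
R5 ← R5 − R2: [0, 0, 8, 0, -8, 8]
R4 ← R4 − (52/47)·R3: [0, 0, 0, 16/47, 26/47, -24/47]
R5 ← R5 − (54/47)·R3: [0, 0, 0, -128/47, -208/47, 192/47]
R5 ← R5 + (8)·R4: [0, 0, 0, 0, 0, 0]
Echelon form has 4 nonzero rows, so rank(B) = 4.
The column space has dimension equal to the rank: 4.

4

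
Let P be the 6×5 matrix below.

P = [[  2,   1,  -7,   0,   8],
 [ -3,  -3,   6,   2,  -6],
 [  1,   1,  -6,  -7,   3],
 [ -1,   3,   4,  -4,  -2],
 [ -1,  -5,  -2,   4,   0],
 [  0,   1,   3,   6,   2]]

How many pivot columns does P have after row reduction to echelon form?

Row reduce to echelon form.
R2 ← R2 + (3/2)·R1: [0, -3/2, -9/2, 2, 6]
R3 ← R3 − (1/2)·R1: [0, 1/2, -5/2, -7, -1]
R4 ← R4 + (1/2)·R1: [0, 7/2, 1/2, -4, 2]
R5 ← R5 + (1/2)·R1: [0, -9/2, -11/2, 4, 4]
R3 ← R3 + (1/3)·R2: [0, 0, -4, -19/3, 1]
R4 ← R4 + (7/3)·R2: [0, 0, -10, 2/3, 16]
R5 ← R5 − (3)·R2: [0, 0, 8, -2, -14]
R6 ← R6 + (2/3)·R2: [0, 0, 0, 22/3, 6]
R4 ← R4 − (5/2)·R3: [0, 0, 0, 33/2, 27/2]
R5 ← R5 + (2)·R3: [0, 0, 0, -44/3, -12]
R5 ← R5 + (8/9)·R4: [0, 0, 0, 0, 0]
R6 ← R6 − (4/9)·R4: [0, 0, 0, 0, 0]
Echelon form has 4 nonzero rows, so rank(P) = 4.
Each nonzero row contributes one pivot column: 4 pivot columns.

4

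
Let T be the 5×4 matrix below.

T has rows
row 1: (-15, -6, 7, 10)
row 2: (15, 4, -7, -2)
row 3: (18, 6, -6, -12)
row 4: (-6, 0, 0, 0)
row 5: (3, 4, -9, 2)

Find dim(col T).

Row reduce to echelon form.
R2 ← R2 + R1: [0, -2, 0, 8]
R3 ← R3 + (6/5)·R1: [0, -6/5, 12/5, 0]
R4 ← R4 − (2/5)·R1: [0, 12/5, -14/5, -4]
R5 ← R5 + (1/5)·R1: [0, 14/5, -38/5, 4]
R3 ← R3 − (3/5)·R2: [0, 0, 12/5, -24/5]
R4 ← R4 + (6/5)·R2: [0, 0, -14/5, 28/5]
R5 ← R5 + (7/5)·R2: [0, 0, -38/5, 76/5]
R4 ← R4 + (7/6)·R3: [0, 0, 0, 0]
R5 ← R5 + (19/6)·R3: [0, 0, 0, 0]
Echelon form has 3 nonzero rows, so rank(T) = 3.
The column space has dimension equal to the rank: 3.

3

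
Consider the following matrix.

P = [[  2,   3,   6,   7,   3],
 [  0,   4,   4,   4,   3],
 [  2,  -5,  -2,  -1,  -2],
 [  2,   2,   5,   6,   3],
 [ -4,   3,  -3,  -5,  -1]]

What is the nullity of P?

Row reduce to echelon form.
R3 ← R3 − R1: [0, -8, -8, -8, -5]
R4 ← R4 − R1: [0, -1, -1, -1, 0]
R5 ← R5 + (2)·R1: [0, 9, 9, 9, 5]
R3 ← R3 + (2)·R2: [0, 0, 0, 0, 1]
R4 ← R4 + (1/4)·R2: [0, 0, 0, 0, 3/4]
R5 ← R5 − (9/4)·R2: [0, 0, 0, 0, -7/4]
R4 ← R4 − (3/4)·R3: [0, 0, 0, 0, 0]
R5 ← R5 + (7/4)·R3: [0, 0, 0, 0, 0]
3 nonzero rows, so rank(P) = 3.
P has 5 columns; by rank–nullity, nullity = 5 − 3 = 2.

2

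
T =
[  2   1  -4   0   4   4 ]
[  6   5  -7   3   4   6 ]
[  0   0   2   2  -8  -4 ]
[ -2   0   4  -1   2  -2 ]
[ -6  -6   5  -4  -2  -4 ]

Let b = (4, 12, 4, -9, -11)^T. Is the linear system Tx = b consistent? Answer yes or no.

yes

Row reduce the augmented matrix [T | b].
R2 ← R2 − (3)·R1: [0, 2, 5, 3, -8, -6, 0]
R4 ← R4 + R1: [0, 1, 0, -1, 6, 2, -5]
R5 ← R5 + (3)·R1: [0, -3, -7, -4, 10, 8, 1]
R4 ← R4 − (1/2)·R2: [0, 0, -5/2, -5/2, 10, 5, -5]
R5 ← R5 + (3/2)·R2: [0, 0, 1/2, 1/2, -2, -1, 1]
R4 ← R4 + (5/4)·R3: [0, 0, 0, 0, 0, 0, 0]
R5 ← R5 − (1/4)·R3: [0, 0, 0, 0, 0, 0, 0]
The echelon form has 3 nonzero rows, and every pivot lies in the first 6 columns, so rank(T) = rank([T|b]) = 3.
The system is consistent.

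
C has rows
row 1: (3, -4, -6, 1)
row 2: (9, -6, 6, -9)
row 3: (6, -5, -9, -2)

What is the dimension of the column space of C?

3

Row reduce to echelon form.
R2 ← R2 − (3)·R1: [0, 6, 24, -12]
R3 ← R3 − (2)·R1: [0, 3, 3, -4]
R3 ← R3 − (1/2)·R2: [0, 0, -9, 2]
Echelon form has 3 nonzero rows, so rank(C) = 3.
The column space has dimension equal to the rank: 3.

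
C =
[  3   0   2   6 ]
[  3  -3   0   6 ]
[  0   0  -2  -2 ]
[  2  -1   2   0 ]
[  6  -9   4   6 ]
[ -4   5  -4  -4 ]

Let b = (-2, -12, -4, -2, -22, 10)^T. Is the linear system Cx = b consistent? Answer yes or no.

Row reduce the augmented matrix [C | b].
R2 ← R2 − R1: [0, -3, -2, 0, -10]
R4 ← R4 − (2/3)·R1: [0, -1, 2/3, -4, -2/3]
R5 ← R5 − (2)·R1: [0, -9, 0, -6, -18]
R6 ← R6 + (4/3)·R1: [0, 5, -4/3, 4, 22/3]
R4 ← R4 − (1/3)·R2: [0, 0, 4/3, -4, 8/3]
R5 ← R5 − (3)·R2: [0, 0, 6, -6, 12]
R6 ← R6 + (5/3)·R2: [0, 0, -14/3, 4, -28/3]
R4 ← R4 + (2/3)·R3: [0, 0, 0, -16/3, 0]
R5 ← R5 + (3)·R3: [0, 0, 0, -12, 0]
R6 ← R6 − (7/3)·R3: [0, 0, 0, 26/3, 0]
R5 ← R5 − (9/4)·R4: [0, 0, 0, 0, 0]
R6 ← R6 + (13/8)·R4: [0, 0, 0, 0, 0]
The echelon form has 4 nonzero rows, and every pivot lies in the first 4 columns, so rank(C) = rank([C|b]) = 4.
The system is consistent.

yes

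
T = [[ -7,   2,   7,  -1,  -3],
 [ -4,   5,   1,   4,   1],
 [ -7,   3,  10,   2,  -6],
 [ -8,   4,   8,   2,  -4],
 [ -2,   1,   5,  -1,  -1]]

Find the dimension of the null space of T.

Row reduce to echelon form.
R2 ← R2 − (4/7)·R1: [0, 27/7, -3, 32/7, 19/7]
R3 ← R3 − R1: [0, 1, 3, 3, -3]
R4 ← R4 − (8/7)·R1: [0, 12/7, 0, 22/7, -4/7]
R5 ← R5 − (2/7)·R1: [0, 3/7, 3, -5/7, -1/7]
R3 ← R3 − (7/27)·R2: [0, 0, 34/9, 49/27, -100/27]
R4 ← R4 − (4/9)·R2: [0, 0, 4/3, 10/9, -16/9]
R5 ← R5 − (1/9)·R2: [0, 0, 10/3, -11/9, -4/9]
R4 ← R4 − (6/17)·R3: [0, 0, 0, 8/17, -8/17]
R5 ← R5 − (15/17)·R3: [0, 0, 0, -48/17, 48/17]
R5 ← R5 + (6)·R4: [0, 0, 0, 0, 0]
4 nonzero rows, so rank(T) = 4.
T has 5 columns; by rank–nullity, nullity = 5 − 4 = 1.

1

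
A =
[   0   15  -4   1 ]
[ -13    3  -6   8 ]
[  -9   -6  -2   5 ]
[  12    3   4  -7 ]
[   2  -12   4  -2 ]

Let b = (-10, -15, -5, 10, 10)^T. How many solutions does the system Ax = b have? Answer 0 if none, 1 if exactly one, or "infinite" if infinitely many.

infinite

Row reduce the augmented matrix [A | b].
Swap R1 ↔ R2
R3 ← R3 − (9/13)·R1: [0, -105/13, 28/13, -7/13, 70/13]
R4 ← R4 + (12/13)·R1: [0, 75/13, -20/13, 5/13, -50/13]
R5 ← R5 + (2/13)·R1: [0, -150/13, 40/13, -10/13, 100/13]
R3 ← R3 + (7/13)·R2: [0, 0, 0, 0, 0]
R4 ← R4 − (5/13)·R2: [0, 0, 0, 0, 0]
R5 ← R5 + (10/13)·R2: [0, 0, 0, 0, 0]
The echelon form has 2 nonzero rows, and every pivot lies in the first 4 columns, so rank(A) = rank([A|b]) = 2.
The system is consistent.
rank = 2 < 4 unknowns, so there are infinitely many solutions.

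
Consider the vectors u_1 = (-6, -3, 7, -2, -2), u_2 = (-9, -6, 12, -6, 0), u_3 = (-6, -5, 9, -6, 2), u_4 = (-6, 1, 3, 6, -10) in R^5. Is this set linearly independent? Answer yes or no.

no

Form the matrix with these vectors as rows and row reduce.
R2 ← R2 − (3/2)·R1: [0, -3/2, 3/2, -3, 3]
R3 ← R3 − R1: [0, -2, 2, -4, 4]
R4 ← R4 − R1: [0, 4, -4, 8, -8]
R3 ← R3 − (4/3)·R2: [0, 0, 0, 0, 0]
R4 ← R4 + (8/3)·R2: [0, 0, 0, 0, 0]
2 nonzero rows, so the 4 vectors span a space of dimension 2.
Since 2 < 4, the vectors are linearly dependent.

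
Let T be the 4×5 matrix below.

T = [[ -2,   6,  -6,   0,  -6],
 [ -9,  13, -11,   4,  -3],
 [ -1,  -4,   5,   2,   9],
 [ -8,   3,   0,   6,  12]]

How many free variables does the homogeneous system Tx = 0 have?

3

Row reduce to echelon form.
R2 ← R2 − (9/2)·R1: [0, -14, 16, 4, 24]
R3 ← R3 − (1/2)·R1: [0, -7, 8, 2, 12]
R4 ← R4 − (4)·R1: [0, -21, 24, 6, 36]
R3 ← R3 − (1/2)·R2: [0, 0, 0, 0, 0]
R4 ← R4 − (3/2)·R2: [0, 0, 0, 0, 0]
2 nonzero rows, so rank(T) = 2.
T has 5 columns; by rank–nullity, nullity = 5 − 2 = 3.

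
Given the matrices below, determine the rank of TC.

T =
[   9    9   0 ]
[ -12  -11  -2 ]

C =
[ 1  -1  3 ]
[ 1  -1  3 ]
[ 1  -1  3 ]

First compute TC:
[[ 18, -18,  54],
 [-25,  25, -75]]
Now row reduce the product.
R2 ← R2 + (25/18)·R1: [0, 0, 0]
1 nonzero row, so rank(TC) = 1.

1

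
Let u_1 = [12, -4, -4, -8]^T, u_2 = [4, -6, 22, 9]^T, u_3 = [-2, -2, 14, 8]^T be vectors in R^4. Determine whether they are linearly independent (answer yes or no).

no

Form the matrix with these vectors as rows and row reduce.
R2 ← R2 − (1/3)·R1: [0, -14/3, 70/3, 35/3]
R3 ← R3 + (1/6)·R1: [0, -8/3, 40/3, 20/3]
R3 ← R3 − (4/7)·R2: [0, 0, 0, 0]
2 nonzero rows, so the 3 vectors span a space of dimension 2.
Since 2 < 3, the vectors are linearly dependent.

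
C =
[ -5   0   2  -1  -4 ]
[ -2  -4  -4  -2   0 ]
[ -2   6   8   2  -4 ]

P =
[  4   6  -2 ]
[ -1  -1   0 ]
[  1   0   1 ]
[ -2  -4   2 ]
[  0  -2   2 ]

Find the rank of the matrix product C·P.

First compute CP:
[[-16, -18,   2],
 [ -4,   0,  -4],
 [-10, -18,   8]]
Now row reduce the product.
R2 ← R2 − (1/4)·R1: [0, 9/2, -9/2]
R3 ← R3 − (5/8)·R1: [0, -27/4, 27/4]
R3 ← R3 + (3/2)·R2: [0, 0, 0]
2 nonzero rows, so rank(CP) = 2.

2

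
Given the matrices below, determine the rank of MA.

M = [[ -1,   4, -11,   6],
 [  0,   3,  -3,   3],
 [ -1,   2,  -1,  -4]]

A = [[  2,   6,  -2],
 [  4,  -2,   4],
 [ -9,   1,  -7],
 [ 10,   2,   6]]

2

First compute MA:
[[173, -13, 131],
 [ 69,  -3,  51],
 [-25, -19,  -7]]
Now row reduce the product.
R2 ← R2 − (69/173)·R1: [0, 378/173, -216/173]
R3 ← R3 + (25/173)·R1: [0, -3612/173, 2064/173]
R3 ← R3 + (86/9)·R2: [0, 0, 0]
2 nonzero rows, so rank(MA) = 2.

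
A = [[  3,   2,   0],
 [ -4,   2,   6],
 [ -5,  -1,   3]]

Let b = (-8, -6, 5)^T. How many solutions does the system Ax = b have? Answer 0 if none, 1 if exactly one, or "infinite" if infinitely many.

Row reduce the augmented matrix [A | b].
R2 ← R2 + (4/3)·R1: [0, 14/3, 6, -50/3]
R3 ← R3 + (5/3)·R1: [0, 7/3, 3, -25/3]
R3 ← R3 − (1/2)·R2: [0, 0, 0, 0]
The echelon form has 2 nonzero rows, and every pivot lies in the first 3 columns, so rank(A) = rank([A|b]) = 2.
The system is consistent.
rank = 2 < 3 unknowns, so there are infinitely many solutions.

infinite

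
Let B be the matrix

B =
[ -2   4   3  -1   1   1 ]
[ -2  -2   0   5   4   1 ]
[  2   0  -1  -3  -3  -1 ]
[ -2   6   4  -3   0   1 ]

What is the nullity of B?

4

Row reduce to echelon form.
R2 ← R2 − R1: [0, -6, -3, 6, 3, 0]
R3 ← R3 + R1: [0, 4, 2, -4, -2, 0]
R4 ← R4 − R1: [0, 2, 1, -2, -1, 0]
R3 ← R3 + (2/3)·R2: [0, 0, 0, 0, 0, 0]
R4 ← R4 + (1/3)·R2: [0, 0, 0, 0, 0, 0]
2 nonzero rows, so rank(B) = 2.
B has 6 columns; by rank–nullity, nullity = 6 − 2 = 4.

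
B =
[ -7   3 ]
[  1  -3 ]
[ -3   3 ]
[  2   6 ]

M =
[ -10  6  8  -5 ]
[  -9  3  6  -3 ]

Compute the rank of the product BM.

2

First compute BM:
[[ 43, -33, -38,  26],
 [ 17,  -3, -10,   4],
 [  3,  -9,  -6,   6],
 [-74,  30,  52, -28]]
Now row reduce the product.
R2 ← R2 − (17/43)·R1: [0, 432/43, 216/43, -270/43]
R3 ← R3 − (3/43)·R1: [0, -288/43, -144/43, 180/43]
R4 ← R4 + (74/43)·R1: [0, -1152/43, -576/43, 720/43]
R3 ← R3 + (2/3)·R2: [0, 0, 0, 0]
R4 ← R4 + (8/3)·R2: [0, 0, 0, 0]
2 nonzero rows, so rank(BM) = 2.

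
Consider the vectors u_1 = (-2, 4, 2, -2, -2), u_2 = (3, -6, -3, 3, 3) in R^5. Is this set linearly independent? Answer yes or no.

Form the matrix with these vectors as rows and row reduce.
R2 ← R2 + (3/2)·R1: [0, 0, 0, 0, 0]
1 nonzero row, so the 2 vectors span a space of dimension 1.
Since 1 < 2, the vectors are linearly dependent.

no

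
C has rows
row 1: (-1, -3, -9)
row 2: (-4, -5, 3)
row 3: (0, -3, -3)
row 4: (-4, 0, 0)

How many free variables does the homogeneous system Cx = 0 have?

Row reduce to echelon form.
R2 ← R2 − (4)·R1: [0, 7, 39]
R4 ← R4 − (4)·R1: [0, 12, 36]
R3 ← R3 + (3/7)·R2: [0, 0, 96/7]
R4 ← R4 − (12/7)·R2: [0, 0, -216/7]
R4 ← R4 + (9/4)·R3: [0, 0, 0]
3 nonzero rows, so rank(C) = 3.
C has 3 columns; by rank–nullity, nullity = 3 − 3 = 0.

0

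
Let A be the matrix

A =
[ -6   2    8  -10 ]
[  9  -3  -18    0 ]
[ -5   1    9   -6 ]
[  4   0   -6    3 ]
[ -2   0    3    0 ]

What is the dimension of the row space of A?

Row reduce to echelon form.
R2 ← R2 + (3/2)·R1: [0, 0, -6, -15]
R3 ← R3 − (5/6)·R1: [0, -2/3, 7/3, 7/3]
R4 ← R4 + (2/3)·R1: [0, 4/3, -2/3, -11/3]
R5 ← R5 − (1/3)·R1: [0, -2/3, 1/3, 10/3]
Swap R2 ↔ R3
R4 ← R4 + (2)·R2: [0, 0, 4, 1]
R5 ← R5 − R2: [0, 0, -2, 1]
R4 ← R4 + (2/3)·R3: [0, 0, 0, -9]
R5 ← R5 − (1/3)·R3: [0, 0, 0, 6]
R5 ← R5 + (2/3)·R4: [0, 0, 0, 0]
Echelon form has 4 nonzero rows, so rank(A) = 4.
The row space has dimension equal to the rank: 4.

4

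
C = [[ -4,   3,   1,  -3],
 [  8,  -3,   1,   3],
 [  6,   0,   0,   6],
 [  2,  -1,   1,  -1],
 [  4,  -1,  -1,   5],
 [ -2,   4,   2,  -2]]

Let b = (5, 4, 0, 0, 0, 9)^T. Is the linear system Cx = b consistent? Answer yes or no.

Row reduce the augmented matrix [C | b].
R2 ← R2 + (2)·R1: [0, 3, 3, -3, 14]
R3 ← R3 + (3/2)·R1: [0, 9/2, 3/2, 3/2, 15/2]
R4 ← R4 + (1/2)·R1: [0, 1/2, 3/2, -5/2, 5/2]
R5 ← R5 + R1: [0, 2, 0, 2, 5]
R6 ← R6 − (1/2)·R1: [0, 5/2, 3/2, -1/2, 13/2]
R3 ← R3 − (3/2)·R2: [0, 0, -3, 6, -27/2]
R4 ← R4 − (1/6)·R2: [0, 0, 1, -2, 1/6]
R5 ← R5 − (2/3)·R2: [0, 0, -2, 4, -13/3]
R6 ← R6 − (5/6)·R2: [0, 0, -1, 2, -31/6]
R4 ← R4 + (1/3)·R3: [0, 0, 0, 0, -13/3]
R5 ← R5 − (2/3)·R3: [0, 0, 0, 0, 14/3]
R6 ← R6 − (1/3)·R3: [0, 0, 0, 0, -2/3]
R5 ← R5 + (14/13)·R4: [0, 0, 0, 0, 0]
R6 ← R6 − (2/13)·R4: [0, 0, 0, 0, 0]
The echelon form has 4 nonzero rows; the last pivot sits in the augmented column, so rank(C) = 3 but rank([C|b]) = 4.
Since the ranks differ, the system is inconsistent.

no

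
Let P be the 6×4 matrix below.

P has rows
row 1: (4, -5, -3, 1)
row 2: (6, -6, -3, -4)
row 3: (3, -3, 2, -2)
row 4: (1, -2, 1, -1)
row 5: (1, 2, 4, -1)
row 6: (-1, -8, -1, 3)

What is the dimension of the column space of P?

4

Row reduce to echelon form.
R2 ← R2 − (3/2)·R1: [0, 3/2, 3/2, -11/2]
R3 ← R3 − (3/4)·R1: [0, 3/4, 17/4, -11/4]
R4 ← R4 − (1/4)·R1: [0, -3/4, 7/4, -5/4]
R5 ← R5 − (1/4)·R1: [0, 13/4, 19/4, -5/4]
R6 ← R6 + (1/4)·R1: [0, -37/4, -7/4, 13/4]
R3 ← R3 − (1/2)·R2: [0, 0, 7/2, 0]
R4 ← R4 + (1/2)·R2: [0, 0, 5/2, -4]
R5 ← R5 − (13/6)·R2: [0, 0, 3/2, 32/3]
R6 ← R6 + (37/6)·R2: [0, 0, 15/2, -92/3]
R4 ← R4 − (5/7)·R3: [0, 0, 0, -4]
R5 ← R5 − (3/7)·R3: [0, 0, 0, 32/3]
R6 ← R6 − (15/7)·R3: [0, 0, 0, -92/3]
R5 ← R5 + (8/3)·R4: [0, 0, 0, 0]
R6 ← R6 − (23/3)·R4: [0, 0, 0, 0]
Echelon form has 4 nonzero rows, so rank(P) = 4.
The column space has dimension equal to the rank: 4.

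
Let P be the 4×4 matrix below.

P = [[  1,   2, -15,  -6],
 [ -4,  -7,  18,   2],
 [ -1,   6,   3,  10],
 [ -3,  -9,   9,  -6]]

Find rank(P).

3

Row reduce to echelon form.
R2 ← R2 + (4)·R1: [0, 1, -42, -22]
R3 ← R3 + R1: [0, 8, -12, 4]
R4 ← R4 + (3)·R1: [0, -3, -36, -24]
R3 ← R3 − (8)·R2: [0, 0, 324, 180]
R4 ← R4 + (3)·R2: [0, 0, -162, -90]
R4 ← R4 + (1/2)·R3: [0, 0, 0, 0]
Echelon form has 3 nonzero rows, so rank(P) = 3.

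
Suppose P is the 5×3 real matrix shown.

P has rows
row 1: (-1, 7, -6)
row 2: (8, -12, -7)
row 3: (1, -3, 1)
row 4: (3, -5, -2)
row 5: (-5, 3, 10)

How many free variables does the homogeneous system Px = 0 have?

1

Row reduce to echelon form.
R2 ← R2 + (8)·R1: [0, 44, -55]
R3 ← R3 + R1: [0, 4, -5]
R4 ← R4 + (3)·R1: [0, 16, -20]
R5 ← R5 − (5)·R1: [0, -32, 40]
R3 ← R3 − (1/11)·R2: [0, 0, 0]
R4 ← R4 − (4/11)·R2: [0, 0, 0]
R5 ← R5 + (8/11)·R2: [0, 0, 0]
2 nonzero rows, so rank(P) = 2.
P has 3 columns; by rank–nullity, nullity = 3 − 2 = 1.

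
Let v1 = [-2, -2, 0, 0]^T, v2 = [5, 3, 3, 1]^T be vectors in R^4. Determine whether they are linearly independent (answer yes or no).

Form the matrix with these vectors as rows and row reduce.
R2 ← R2 + (5/2)·R1: [0, -2, 3, 1]
2 nonzero rows, so the 2 vectors span a space of dimension 2.
Since 2 = 2, the vectors are linearly independent.

yes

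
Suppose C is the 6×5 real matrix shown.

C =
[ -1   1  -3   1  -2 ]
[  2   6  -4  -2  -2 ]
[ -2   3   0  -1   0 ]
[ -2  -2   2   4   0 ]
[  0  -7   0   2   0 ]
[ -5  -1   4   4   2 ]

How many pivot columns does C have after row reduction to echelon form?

5

Row reduce to echelon form.
R2 ← R2 + (2)·R1: [0, 8, -10, 0, -6]
R3 ← R3 − (2)·R1: [0, 1, 6, -3, 4]
R4 ← R4 − (2)·R1: [0, -4, 8, 2, 4]
R6 ← R6 − (5)·R1: [0, -6, 19, -1, 12]
R3 ← R3 − (1/8)·R2: [0, 0, 29/4, -3, 19/4]
R4 ← R4 + (1/2)·R2: [0, 0, 3, 2, 1]
R5 ← R5 + (7/8)·R2: [0, 0, -35/4, 2, -21/4]
R6 ← R6 + (3/4)·R2: [0, 0, 23/2, -1, 15/2]
R4 ← R4 − (12/29)·R3: [0, 0, 0, 94/29, -28/29]
R5 ← R5 + (35/29)·R3: [0, 0, 0, -47/29, 14/29]
R6 ← R6 − (46/29)·R3: [0, 0, 0, 109/29, -1/29]
R5 ← R5 + (1/2)·R4: [0, 0, 0, 0, 0]
R6 ← R6 − (109/94)·R4: [0, 0, 0, 0, 51/47]
Swap R5 ↔ R6
Echelon form has 5 nonzero rows, so rank(C) = 5.
Each nonzero row contributes one pivot column: 5 pivot columns.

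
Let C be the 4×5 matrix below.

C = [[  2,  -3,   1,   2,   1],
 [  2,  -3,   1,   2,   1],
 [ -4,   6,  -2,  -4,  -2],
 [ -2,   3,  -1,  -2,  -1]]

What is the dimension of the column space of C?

Row reduce to echelon form.
R2 ← R2 − R1: [0, 0, 0, 0, 0]
R3 ← R3 + (2)·R1: [0, 0, 0, 0, 0]
R4 ← R4 + R1: [0, 0, 0, 0, 0]
Echelon form has 1 nonzero row, so rank(C) = 1.
The column space has dimension equal to the rank: 1.

1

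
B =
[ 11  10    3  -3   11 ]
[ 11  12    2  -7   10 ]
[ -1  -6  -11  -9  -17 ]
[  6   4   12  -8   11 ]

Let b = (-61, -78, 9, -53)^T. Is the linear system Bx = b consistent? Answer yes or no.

yes

Row reduce the augmented matrix [B | b].
R2 ← R2 − R1: [0, 2, -1, -4, -1, -17]
R3 ← R3 + (1/11)·R1: [0, -56/11, -118/11, -102/11, -16, 38/11]
R4 ← R4 − (6/11)·R1: [0, -16/11, 114/11, -70/11, 5, -217/11]
R3 ← R3 + (28/11)·R2: [0, 0, -146/11, -214/11, -204/11, -438/11]
R4 ← R4 + (8/11)·R2: [0, 0, 106/11, -102/11, 47/11, -353/11]
R4 ← R4 + (53/73)·R3: [0, 0, 0, -1708/73, -671/73, -61]
The echelon form has 4 nonzero rows, and every pivot lies in the first 5 columns, so rank(B) = rank([B|b]) = 4.
The system is consistent.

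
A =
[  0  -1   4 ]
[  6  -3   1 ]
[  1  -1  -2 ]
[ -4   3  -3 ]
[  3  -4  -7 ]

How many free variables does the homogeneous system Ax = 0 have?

Row reduce to echelon form.
Swap R1 ↔ R2
R3 ← R3 − (1/6)·R1: [0, -1/2, -13/6]
R4 ← R4 + (2/3)·R1: [0, 1, -7/3]
R5 ← R5 − (1/2)·R1: [0, -5/2, -15/2]
R3 ← R3 − (1/2)·R2: [0, 0, -25/6]
R4 ← R4 + R2: [0, 0, 5/3]
R5 ← R5 − (5/2)·R2: [0, 0, -35/2]
R4 ← R4 + (2/5)·R3: [0, 0, 0]
R5 ← R5 − (21/5)·R3: [0, 0, 0]
3 nonzero rows, so rank(A) = 3.
A has 3 columns; by rank–nullity, nullity = 3 − 3 = 0.

0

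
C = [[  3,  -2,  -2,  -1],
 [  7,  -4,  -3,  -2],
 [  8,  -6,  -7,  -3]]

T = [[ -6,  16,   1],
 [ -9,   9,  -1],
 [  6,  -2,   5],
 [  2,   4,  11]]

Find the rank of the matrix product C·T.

First compute CT:
[[-14,  30, -16],
 [-28,  74, -26],
 [-42,  76, -54]]
Now row reduce the product.
R2 ← R2 − (2)·R1: [0, 14, 6]
R3 ← R3 − (3)·R1: [0, -14, -6]
R3 ← R3 + R2: [0, 0, 0]
2 nonzero rows, so rank(CT) = 2.

2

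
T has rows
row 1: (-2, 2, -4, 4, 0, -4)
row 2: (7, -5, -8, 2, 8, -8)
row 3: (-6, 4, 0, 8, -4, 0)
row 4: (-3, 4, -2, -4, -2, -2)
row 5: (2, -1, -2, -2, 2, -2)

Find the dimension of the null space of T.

3

Row reduce to echelon form.
R2 ← R2 + (7/2)·R1: [0, 2, -22, 16, 8, -22]
R3 ← R3 − (3)·R1: [0, -2, 12, -4, -4, 12]
R4 ← R4 − (3/2)·R1: [0, 1, 4, -10, -2, 4]
R5 ← R5 + R1: [0, 1, -6, 2, 2, -6]
R3 ← R3 + R2: [0, 0, -10, 12, 4, -10]
R4 ← R4 − (1/2)·R2: [0, 0, 15, -18, -6, 15]
R5 ← R5 − (1/2)·R2: [0, 0, 5, -6, -2, 5]
R4 ← R4 + (3/2)·R3: [0, 0, 0, 0, 0, 0]
R5 ← R5 + (1/2)·R3: [0, 0, 0, 0, 0, 0]
3 nonzero rows, so rank(T) = 3.
T has 6 columns; by rank–nullity, nullity = 6 − 3 = 3.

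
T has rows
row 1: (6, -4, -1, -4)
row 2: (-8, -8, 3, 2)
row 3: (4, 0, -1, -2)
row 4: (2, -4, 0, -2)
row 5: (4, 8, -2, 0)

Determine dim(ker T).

Row reduce to echelon form.
R2 ← R2 + (4/3)·R1: [0, -40/3, 5/3, -10/3]
R3 ← R3 − (2/3)·R1: [0, 8/3, -1/3, 2/3]
R4 ← R4 − (1/3)·R1: [0, -8/3, 1/3, -2/3]
R5 ← R5 − (2/3)·R1: [0, 32/3, -4/3, 8/3]
R3 ← R3 + (1/5)·R2: [0, 0, 0, 0]
R4 ← R4 − (1/5)·R2: [0, 0, 0, 0]
R5 ← R5 + (4/5)·R2: [0, 0, 0, 0]
2 nonzero rows, so rank(T) = 2.
T has 4 columns; by rank–nullity, nullity = 4 − 2 = 2.

2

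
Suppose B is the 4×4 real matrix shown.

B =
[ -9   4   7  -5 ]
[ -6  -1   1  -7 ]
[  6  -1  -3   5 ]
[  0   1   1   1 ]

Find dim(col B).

Row reduce to echelon form.
R2 ← R2 − (2/3)·R1: [0, -11/3, -11/3, -11/3]
R3 ← R3 + (2/3)·R1: [0, 5/3, 5/3, 5/3]
R3 ← R3 + (5/11)·R2: [0, 0, 0, 0]
R4 ← R4 + (3/11)·R2: [0, 0, 0, 0]
Echelon form has 2 nonzero rows, so rank(B) = 2.
The column space has dimension equal to the rank: 2.

2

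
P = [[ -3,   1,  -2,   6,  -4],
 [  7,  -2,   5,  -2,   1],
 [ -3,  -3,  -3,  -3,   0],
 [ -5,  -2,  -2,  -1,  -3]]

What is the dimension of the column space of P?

4

Row reduce to echelon form.
R2 ← R2 + (7/3)·R1: [0, 1/3, 1/3, 12, -25/3]
R3 ← R3 − R1: [0, -4, -1, -9, 4]
R4 ← R4 − (5/3)·R1: [0, -11/3, 4/3, -11, 11/3]
R3 ← R3 + (12)·R2: [0, 0, 3, 135, -96]
R4 ← R4 + (11)·R2: [0, 0, 5, 121, -88]
R4 ← R4 − (5/3)·R3: [0, 0, 0, -104, 72]
Echelon form has 4 nonzero rows, so rank(P) = 4.
The column space has dimension equal to the rank: 4.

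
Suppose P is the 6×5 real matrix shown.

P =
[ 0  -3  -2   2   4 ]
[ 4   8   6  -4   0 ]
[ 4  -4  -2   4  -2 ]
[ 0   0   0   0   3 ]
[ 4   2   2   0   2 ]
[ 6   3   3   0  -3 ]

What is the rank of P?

3

Row reduce to echelon form.
Swap R1 ↔ R2
R3 ← R3 − R1: [0, -12, -8, 8, -2]
R5 ← R5 − R1: [0, -6, -4, 4, 2]
R6 ← R6 − (3/2)·R1: [0, -9, -6, 6, -3]
R3 ← R3 − (4)·R2: [0, 0, 0, 0, -18]
R5 ← R5 − (2)·R2: [0, 0, 0, 0, -6]
R6 ← R6 − (3)·R2: [0, 0, 0, 0, -15]
R4 ← R4 + (1/6)·R3: [0, 0, 0, 0, 0]
R5 ← R5 − (1/3)·R3: [0, 0, 0, 0, 0]
R6 ← R6 − (5/6)·R3: [0, 0, 0, 0, 0]
Echelon form has 3 nonzero rows, so rank(P) = 3.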